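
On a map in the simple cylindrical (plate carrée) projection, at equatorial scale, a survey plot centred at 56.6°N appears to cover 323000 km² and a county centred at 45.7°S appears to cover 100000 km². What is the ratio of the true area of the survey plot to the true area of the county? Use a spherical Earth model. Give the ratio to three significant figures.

Plate carrée has h = 1 and k = sec φ, giving areal scale sec φ; true area = (apparent area) · cos φ.
True area of survey plot: 323000 × cos(56.6°) = 323000 × 0.5505 = 177800 km².
True area of county: 100000 × cos(45.7°) = 100000 × 0.6984 = 69840 km².
Ratio = 177800 / 69840 ≈ 2.55.

2.55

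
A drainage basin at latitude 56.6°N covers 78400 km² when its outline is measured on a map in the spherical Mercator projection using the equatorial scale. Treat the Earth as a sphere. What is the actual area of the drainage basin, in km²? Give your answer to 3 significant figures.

The Mercator projection is conformal; its linear scale factor is the same in every direction and equals sec φ = 1/cos φ.
Areal scale = k² = sec²φ = 1/cos²(56.6°) = 1/0.5505² = 3.300.
True area = apparent / (areal scale) = 78400 / 3.300 ≈ 23800 km².

23800 km²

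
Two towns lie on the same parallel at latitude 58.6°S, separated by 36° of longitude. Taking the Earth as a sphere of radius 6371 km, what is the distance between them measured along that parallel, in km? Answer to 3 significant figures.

Arc length along a parallel = R cos φ · Δλ (with Δλ in radians).
= 6371 × cos 58.6° × (36° × π/180) = 6371 × 0.5210 × 0.6283 ≈ 2090 km.

2090 km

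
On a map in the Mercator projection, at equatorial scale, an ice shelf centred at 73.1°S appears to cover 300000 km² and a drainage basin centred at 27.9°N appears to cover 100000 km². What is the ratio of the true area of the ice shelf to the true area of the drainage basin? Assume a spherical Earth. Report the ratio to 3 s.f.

On Mercator the areal scale is sec²φ, so true area = apparent × cos²φ.
True area of ice shelf: 300000 × cos²(73.1°) = 300000 × 0.08451 = 25350 km².
True area of drainage basin: 100000 × cos²(27.9°) = 100000 × 0.7810 = 78100 km².
Ratio = 25350 / 78100 ≈ 0.325.

0.325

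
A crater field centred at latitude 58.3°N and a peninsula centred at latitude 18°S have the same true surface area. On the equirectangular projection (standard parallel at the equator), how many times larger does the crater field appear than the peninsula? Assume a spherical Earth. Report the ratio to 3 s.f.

1.81

In the plate carrée (x = Rλ, y = Rφ), meridians are true-scale (h = 1) and parallels are stretched by k = sec φ.
Areal scale at 58.3°: h·k = 1.000 × 1.903 = 1.903.
Areal scale at 18°: h·k = 1.000 × 1.051 = 1.051.
Ratio = 1.903/1.051 ≈ 1.81.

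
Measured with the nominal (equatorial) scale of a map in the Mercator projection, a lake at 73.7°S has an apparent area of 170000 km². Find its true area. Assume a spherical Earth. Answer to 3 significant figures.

13400 km²

The Mercator projection is conformal; its linear scale factor is the same in every direction and equals sec φ = 1/cos φ.
Areal scale = k² = sec²φ = 1/cos²(73.7°) = 1/0.2807² = 12.69.
True area = apparent / (areal scale) = 170000 / 12.69 ≈ 13400 km².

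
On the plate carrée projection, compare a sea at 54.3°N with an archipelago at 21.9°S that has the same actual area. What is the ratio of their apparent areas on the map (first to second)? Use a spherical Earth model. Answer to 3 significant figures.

1.59

Plate carrée maps x = Rλ, y = Rφ. The meridian scale is h = 1 and the parallel scale is k = 1/cos φ = sec φ.
Areal scale at 54.3°: h·k = 1.000 × 1.714 = 1.714.
Areal scale at 21.9°: h·k = 1.000 × 1.078 = 1.078.
Ratio = 1.714/1.078 ≈ 1.59.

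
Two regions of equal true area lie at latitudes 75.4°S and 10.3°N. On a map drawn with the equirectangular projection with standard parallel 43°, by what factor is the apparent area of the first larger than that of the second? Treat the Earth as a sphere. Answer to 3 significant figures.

3.90

The equidistant cylindrical projection with φ₀ = 43° has h = 1 (meridians true) and k = cos φ₀ / cos φ along parallels.
Areal scale at 75.4°: h·k = 1.000 × 2.901 = 2.901.
Areal scale at 10.3°: h·k = 1.000 × 0.7433 = 0.7433.
Ratio = 2.901/0.7433 ≈ 3.90.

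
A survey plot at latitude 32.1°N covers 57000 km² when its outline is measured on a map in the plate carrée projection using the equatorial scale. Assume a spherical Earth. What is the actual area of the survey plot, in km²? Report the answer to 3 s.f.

48300 km²

In the plate carrée (x = Rλ, y = Rφ), meridians are true-scale (h = 1) and parallels are stretched by k = sec φ.
Areal scale = h·k = 1 × sec φ; at 32.1°, h = 1.000, k = 1.180, so h·k = 1.180.
True area = apparent / (areal scale) = 57000 / 1.180 ≈ 48300 km².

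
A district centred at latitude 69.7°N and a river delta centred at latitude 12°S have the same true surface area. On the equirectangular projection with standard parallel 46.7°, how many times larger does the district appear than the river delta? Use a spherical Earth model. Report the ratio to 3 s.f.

2.82

With standard parallel φ₀ = 46.7°, the equirectangular projection gives x = Rλ cos φ₀, y = Rφ, so h = 1 and k = cos 46.7° / cos φ.
Areal scale at 69.7°: h·k = 1.000 × 1.977 = 1.977.
Areal scale at 12°: h·k = 1.000 × 0.7011 = 0.7011.
Ratio = 1.977/0.7011 ≈ 2.82.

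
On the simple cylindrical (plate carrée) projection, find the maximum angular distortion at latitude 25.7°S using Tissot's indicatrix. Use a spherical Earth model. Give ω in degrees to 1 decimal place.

Plate carrée maps x = Rλ, y = Rφ. The meridian scale is h = 1 and the parallel scale is k = 1/cos φ = sec φ.
At 25.7°: h = 1.000, k = 1.110; principal scales a = 1.110, b = 1.000.
sin(ω/2) = (a − b)/(a + b) = 0.1098/2.110 = 0.05204, so ω = 2 arcsin(0.05204) ≈ 6.0°.

6.0°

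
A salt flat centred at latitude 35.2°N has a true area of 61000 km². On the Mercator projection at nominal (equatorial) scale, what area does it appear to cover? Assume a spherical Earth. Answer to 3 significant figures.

91400 km²

The Mercator projection is conformal; its linear scale factor is the same in every direction and equals sec φ = 1/cos φ.
Areal scale = k² = sec²φ = 1/cos²(35.2°) = 1/0.8171² = 1.498.
Apparent area = 61000 × 1.498 ≈ 91400 km².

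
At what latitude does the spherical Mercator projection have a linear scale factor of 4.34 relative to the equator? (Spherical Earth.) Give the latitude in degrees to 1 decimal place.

76.7°

Mercator scale is k = sec φ = 1/cos φ.
1/cos φ = 4.34  ⇒  cos φ = 0.2304  ⇒  φ = arccos(0.2304) ≈ 76.7°.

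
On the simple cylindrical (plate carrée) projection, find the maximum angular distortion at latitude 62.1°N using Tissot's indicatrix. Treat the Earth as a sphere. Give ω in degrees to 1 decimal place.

In the plate carrée (x = Rλ, y = Rφ), meridians are true-scale (h = 1) and parallels are stretched by k = sec φ.
At 62.1°: h = 1.000, k = 2.137; principal scales a = 2.137, b = 1.000.
sin(ω/2) = (a − b)/(a + b) = 1.137/3.137 = 0.3625, so ω = 2 arcsin(0.3625) ≈ 42.5°.

42.5°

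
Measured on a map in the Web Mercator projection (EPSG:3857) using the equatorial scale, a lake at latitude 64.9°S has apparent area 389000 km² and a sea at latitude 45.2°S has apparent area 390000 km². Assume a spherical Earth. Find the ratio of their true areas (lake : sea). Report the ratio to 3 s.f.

Since Mercator area scale is 1/cos²φ, the true area equals the apparent area multiplied by cos²φ.
True area of lake: 389000 × cos²(64.9°) = 389000 × 0.1799 = 70000 km².
True area of sea: 390000 × cos²(45.2°) = 390000 × 0.4965 = 193600 km².
Ratio = 70000 / 193600 ≈ 0.361.

0.361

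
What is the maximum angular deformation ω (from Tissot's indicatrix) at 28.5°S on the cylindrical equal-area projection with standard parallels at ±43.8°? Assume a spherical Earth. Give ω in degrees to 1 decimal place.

For cylindrical equal-area with standard parallel φ₀, h = cos φ / cos φ₀ and k = cos φ₀ / cos φ, so h·k = 1.
At 28.5°: h = 1.218, k = 0.8213; principal scales a = 1.218, b = 0.8213.
sin(ω/2) = (a − b)/(a + b) = 0.3963/2.039 = 0.1944, so ω = 2 arcsin(0.1944) ≈ 22.4°.

22.4°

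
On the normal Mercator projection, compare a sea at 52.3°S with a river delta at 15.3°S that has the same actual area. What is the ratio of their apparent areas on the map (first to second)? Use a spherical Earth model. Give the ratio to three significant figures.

Mercator areal scale is sec²φ.
At 52.3°: sec²(52.3°) = 1/0.6115² = 2.674.
At 15.3°: sec²(15.3°) = 1/0.9646² = 1.075.
Ratio = 2.674/1.075 = cos²(15.3°)/cos²(52.3°) ≈ 2.49.

2.49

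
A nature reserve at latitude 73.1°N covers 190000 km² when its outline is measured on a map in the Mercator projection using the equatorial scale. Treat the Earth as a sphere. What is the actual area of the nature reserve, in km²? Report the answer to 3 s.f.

16100 km²

For Mercator, h = k = sec φ (a conformal cylindrical projection has a single point scale, 1/cos φ).
Areal scale = k² = sec²φ = 1/cos²(73.1°) = 1/0.2907² = 11.83.
True area = apparent / (areal scale) = 190000 / 11.83 ≈ 16100 km².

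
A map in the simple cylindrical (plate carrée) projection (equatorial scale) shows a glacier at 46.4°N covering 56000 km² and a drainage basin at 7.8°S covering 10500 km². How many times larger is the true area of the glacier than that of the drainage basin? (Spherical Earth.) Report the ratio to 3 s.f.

3.71

On the plate carrée, areal scale = h·k = 1 × sec φ, so true area = apparent × cos φ.
True area of glacier: 56000 × cos(46.4°) = 56000 × 0.6896 = 38620 km².
True area of drainage basin: 10500 × cos(7.8°) = 10500 × 0.9907 = 10400 km².
Ratio = 38620 / 10400 ≈ 3.71.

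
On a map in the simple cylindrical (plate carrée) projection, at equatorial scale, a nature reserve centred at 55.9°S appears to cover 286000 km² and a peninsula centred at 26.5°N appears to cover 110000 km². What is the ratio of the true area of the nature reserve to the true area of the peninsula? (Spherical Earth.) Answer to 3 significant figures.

Plate carrée has h = 1 and k = sec φ, giving areal scale sec φ; true area = (apparent area) · cos φ.
True area of nature reserve: 286000 × cos(55.9°) = 286000 × 0.5606 = 160300 km².
True area of peninsula: 110000 × cos(26.5°) = 110000 × 0.8949 = 98440 km².
Ratio = 160300 / 98440 ≈ 1.63.

1.63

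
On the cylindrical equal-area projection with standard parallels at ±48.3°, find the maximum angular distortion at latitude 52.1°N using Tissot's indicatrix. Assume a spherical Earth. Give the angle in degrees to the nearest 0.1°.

For cylindrical equal-area with standard parallel φ₀, h = cos φ / cos φ₀ and k = cos φ₀ / cos φ, so h·k = 1.
At 52.1°: h = 0.9234, k = 1.083; principal scales a = 1.083, b = 0.9234.
sin(ω/2) = (a − b)/(a + b) = 0.1595/2.006 = 0.07951, so ω = 2 arcsin(0.07951) ≈ 9.1°.

9.1°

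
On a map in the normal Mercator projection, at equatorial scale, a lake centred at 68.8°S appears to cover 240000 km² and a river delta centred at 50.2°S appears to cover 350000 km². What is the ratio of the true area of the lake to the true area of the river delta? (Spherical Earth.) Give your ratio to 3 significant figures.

0.219

On Mercator the areal scale is sec²φ, so true area = apparent × cos²φ.
True area of lake: 240000 × cos²(68.8°) = 240000 × 0.1308 = 31390 km².
True area of river delta: 350000 × cos²(50.2°) = 350000 × 0.4097 = 143400 km².
Ratio = 31390 / 143400 ≈ 0.219.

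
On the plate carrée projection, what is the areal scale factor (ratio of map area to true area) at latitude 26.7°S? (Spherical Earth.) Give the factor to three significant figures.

Plate carrée maps x = Rλ, y = Rφ. The meridian scale is h = 1 and the parallel scale is k = 1/cos φ = sec φ.
Areal scale = h·k = 1 × sec φ; at 26.7°, h = 1.000, k = 1.119, so h·k = 1.119.

1.12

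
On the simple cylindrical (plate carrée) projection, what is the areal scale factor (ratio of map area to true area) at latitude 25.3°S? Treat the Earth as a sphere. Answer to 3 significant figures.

1.11

In the plate carrée (x = Rλ, y = Rφ), meridians are true-scale (h = 1) and parallels are stretched by k = sec φ.
Areal scale = h·k = 1 × sec φ; at 25.3°, h = 1.000, k = 1.106, so h·k = 1.106.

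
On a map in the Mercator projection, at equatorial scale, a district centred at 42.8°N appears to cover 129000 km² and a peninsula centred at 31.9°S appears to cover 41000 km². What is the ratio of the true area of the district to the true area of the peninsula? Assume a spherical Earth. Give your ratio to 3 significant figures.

Since Mercator area scale is 1/cos²φ, the true area equals the apparent area multiplied by cos²φ.
True area of district: 129000 × cos²(42.8°) = 129000 × 0.5384 = 69450 km².
True area of peninsula: 41000 × cos²(31.9°) = 41000 × 0.7208 = 29550 km².
Ratio = 69450 / 29550 ≈ 2.35.

2.35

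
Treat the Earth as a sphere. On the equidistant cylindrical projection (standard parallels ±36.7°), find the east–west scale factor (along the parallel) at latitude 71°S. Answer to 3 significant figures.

2.46

With standard parallel φ₀ = 36.7°, the equirectangular projection gives x = Rλ cos φ₀, y = Rφ, so h = 1 and k = cos 36.7° / cos φ.
k = cos 36.7° / cos 71° = 0.8018/0.3256 = 2.463.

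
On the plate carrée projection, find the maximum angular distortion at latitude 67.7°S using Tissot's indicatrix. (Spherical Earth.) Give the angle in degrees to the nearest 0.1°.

In the plate carrée (x = Rλ, y = Rφ), meridians are true-scale (h = 1) and parallels are stretched by k = sec φ.
At 67.7°: h = 1.000, k = 2.635; principal scales a = 2.635, b = 1.000.
sin(ω/2) = (a − b)/(a + b) = 1.635/3.635 = 0.4498, so ω = 2 arcsin(0.4498) ≈ 53.5°.

53.5°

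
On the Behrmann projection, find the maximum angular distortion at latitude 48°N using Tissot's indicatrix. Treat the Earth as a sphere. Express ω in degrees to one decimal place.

29.2°

Behrmann is a cylindrical equal-area projection with standard parallels at ±30°. For cylindrical equal-area with standard parallel φ₀, h = cos φ / cos φ₀ and k = cos φ₀ / cos φ, so h·k = 1.
At 48°: h = 0.7726, k = 1.294; principal scales a = 1.294, b = 0.7726.
sin(ω/2) = (a − b)/(a + b) = 0.5216/2.067 = 0.2524, so ω = 2 arcsin(0.2524) ≈ 29.2°.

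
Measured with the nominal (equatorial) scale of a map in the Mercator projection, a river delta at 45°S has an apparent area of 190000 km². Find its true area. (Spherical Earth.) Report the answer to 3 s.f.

95000 km²

The Mercator projection is conformal; its linear scale factor is the same in every direction and equals sec φ = 1/cos φ.
Areal scale = k² = sec²φ = 1/cos²(45°) = 1/0.7071² = 2.000.
True area = apparent / (areal scale) = 190000 / 2.000 ≈ 95000 km².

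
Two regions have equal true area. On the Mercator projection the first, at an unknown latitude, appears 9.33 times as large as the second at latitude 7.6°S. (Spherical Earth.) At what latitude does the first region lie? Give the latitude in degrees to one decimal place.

Mercator areal scale is sec²φ, so apparent-area ratio = sec²φ₁ / sec²φ₂ = cos²φ₂ / cos²φ₁.
cos²φ₂ / cos²φ₁ = 9.33  ⇒  cos φ₁ = cos 7.6° / √9.33 = 0.9912/3.055 = 0.3245.
φ₁ = arccos(0.3245) ≈ 71.1°.

71.1°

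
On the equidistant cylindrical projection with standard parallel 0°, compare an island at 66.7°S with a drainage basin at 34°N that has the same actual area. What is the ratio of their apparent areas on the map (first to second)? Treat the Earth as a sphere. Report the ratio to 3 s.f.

2.10

In the plate carrée (x = Rλ, y = Rφ), meridians are true-scale (h = 1) and parallels are stretched by k = sec φ.
Areal scale at 66.7°: h·k = 1.000 × 2.528 = 2.528.
Areal scale at 34°: h·k = 1.000 × 1.206 = 1.206.
Ratio = 2.528/1.206 ≈ 2.10.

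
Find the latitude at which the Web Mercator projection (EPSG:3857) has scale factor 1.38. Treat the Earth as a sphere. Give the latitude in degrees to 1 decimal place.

Mercator scale is k = sec φ = 1/cos φ.
1/cos φ = 1.38  ⇒  cos φ = 0.7246  ⇒  φ = arccos(0.7246) ≈ 43.6°.

43.6°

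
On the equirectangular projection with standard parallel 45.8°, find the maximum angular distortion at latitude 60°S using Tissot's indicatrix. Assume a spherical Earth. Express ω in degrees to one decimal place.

19.0°

The equidistant cylindrical projection with φ₀ = 45.8° has h = 1 (meridians true) and k = cos φ₀ / cos φ along parallels.
At 60°: h = 1.000, k = 1.394; principal scales a = 1.394, b = 1.000.
sin(ω/2) = (a − b)/(a + b) = 0.3943/2.394 = 0.1647, so ω = 2 arcsin(0.1647) ≈ 19.0°.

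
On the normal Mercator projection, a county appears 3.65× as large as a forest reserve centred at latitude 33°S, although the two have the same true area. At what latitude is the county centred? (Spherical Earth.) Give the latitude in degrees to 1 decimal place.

64.0°

For equal true areas on Mercator, apparent areas scale as sec²φ, so the ratio is cos²φ₂ / cos²φ₁.
cos²φ₂ / cos²φ₁ = 3.65  ⇒  cos φ₁ = cos 33° / √3.65 = 0.8387/1.910 = 0.4390.
φ₁ = arccos(0.4390) ≈ 64.0°.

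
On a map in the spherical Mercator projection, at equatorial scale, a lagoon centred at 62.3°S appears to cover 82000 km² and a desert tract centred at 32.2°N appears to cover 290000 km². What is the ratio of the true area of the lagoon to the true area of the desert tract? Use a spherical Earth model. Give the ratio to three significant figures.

0.0853

On Mercator the areal scale is sec²φ, so true area = apparent × cos²φ.
True area of lagoon: 82000 × cos²(62.3°) = 82000 × 0.2161 = 17720 km².
True area of desert tract: 290000 × cos²(32.2°) = 290000 × 0.7160 = 207700 km².
Ratio = 17720 / 207700 ≈ 0.0853.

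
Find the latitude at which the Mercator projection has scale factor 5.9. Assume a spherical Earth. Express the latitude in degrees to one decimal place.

80.2°

Mercator scale is k = sec φ = 1/cos φ.
1/cos φ = 5.9  ⇒  cos φ = 0.1695  ⇒  φ = arccos(0.1695) ≈ 80.2°.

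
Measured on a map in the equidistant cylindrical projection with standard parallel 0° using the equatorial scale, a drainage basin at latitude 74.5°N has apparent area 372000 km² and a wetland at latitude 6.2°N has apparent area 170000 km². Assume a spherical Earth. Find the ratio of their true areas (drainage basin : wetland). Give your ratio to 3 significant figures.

Plate carrée has h = 1 and k = sec φ, giving areal scale sec φ; true area = (apparent area) · cos φ.
True area of drainage basin: 372000 × cos(74.5°) = 372000 × 0.2672 = 99410 km².
True area of wetland: 170000 × cos(6.2°) = 170000 × 0.9942 = 169000 km².
Ratio = 99410 / 169000 ≈ 0.588.

0.588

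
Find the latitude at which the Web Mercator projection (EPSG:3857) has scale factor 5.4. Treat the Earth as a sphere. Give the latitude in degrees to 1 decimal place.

79.3°

Mercator scale is k = sec φ = 1/cos φ.
1/cos φ = 5.4  ⇒  cos φ = 0.1852  ⇒  φ = arccos(0.1852) ≈ 79.3°.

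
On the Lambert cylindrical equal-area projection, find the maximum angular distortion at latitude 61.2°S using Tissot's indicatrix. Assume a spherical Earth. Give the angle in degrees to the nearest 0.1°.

77.1°

The Lambert cylindrical equal-area projection is the cylindrical equal-area projection with its standard parallel at the equator (φ₀ = 0). For cylindrical equal-area with standard parallel φ₀, h = cos φ / cos φ₀ and k = cos φ₀ / cos φ, so h·k = 1.
At 61.2°: h = 0.4818, k = 2.076; principal scales a = 2.076, b = 0.4818.
sin(ω/2) = (a − b)/(a + b) = 1.594/2.558 = 0.6233, so ω = 2 arcsin(0.6233) ≈ 77.1°.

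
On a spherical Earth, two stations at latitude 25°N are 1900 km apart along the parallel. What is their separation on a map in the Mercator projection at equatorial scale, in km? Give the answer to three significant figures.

2100 km

Mercator is conformal, so the point scale is isotropic: h = k = sec φ = 1/cos φ.
Along the parallel, k = sec 25° = 1/0.9063 = 1.103.
Map distance = 1900 × 1.103 ≈ 2100 km.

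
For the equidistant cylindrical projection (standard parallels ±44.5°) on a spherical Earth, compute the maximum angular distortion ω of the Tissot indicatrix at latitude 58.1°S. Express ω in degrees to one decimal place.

With standard parallel φ₀ = 44.5°, the equirectangular projection gives x = Rλ cos φ₀, y = Rφ, so h = 1 and k = cos 44.5° / cos φ.
At 58.1°: h = 1.000, k = 1.350; principal scales a = 1.350, b = 1.000.
sin(ω/2) = (a − b)/(a + b) = 0.3497/2.350 = 0.1488, so ω = 2 arcsin(0.1488) ≈ 17.1°.

17.1°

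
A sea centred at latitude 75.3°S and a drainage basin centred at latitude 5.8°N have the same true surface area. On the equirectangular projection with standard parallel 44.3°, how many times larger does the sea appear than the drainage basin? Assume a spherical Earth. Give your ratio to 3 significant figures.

3.92

In the equirectangular projection with standard parallel φ₀ = 44.3° (x = Rλ cos φ₀, y = Rφ), meridians are true-scale (h = 1) and the parallel scale is k = cos φ₀ / cos φ.
Areal scale at 75.3°: h·k = 1.000 × 2.820 = 2.820.
Areal scale at 5.8°: h·k = 1.000 × 0.7194 = 0.7194.
Ratio = 2.820/0.7194 ≈ 3.92.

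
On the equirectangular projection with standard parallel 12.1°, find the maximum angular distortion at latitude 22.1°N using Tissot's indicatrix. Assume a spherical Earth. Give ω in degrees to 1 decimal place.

The equidistant cylindrical projection with φ₀ = 12.1° has h = 1 (meridians true) and k = cos φ₀ / cos φ along parallels.
At 22.1°: h = 1.000, k = 1.055; principal scales a = 1.055, b = 1.000.
sin(ω/2) = (a − b)/(a + b) = 0.05532/2.055 = 0.02692, so ω = 2 arcsin(0.02692) ≈ 3.1°.

3.1°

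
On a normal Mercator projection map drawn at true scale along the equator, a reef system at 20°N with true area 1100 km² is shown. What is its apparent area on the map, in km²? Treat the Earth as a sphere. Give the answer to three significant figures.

1250 km²

Mercator is conformal, so the point scale is isotropic: h = k = sec φ = 1/cos φ.
Areal scale = k² = sec²φ = 1/cos²(20°) = 1/0.9397² = 1.132.
Apparent area = 1100 × 1.132 ≈ 1250 km².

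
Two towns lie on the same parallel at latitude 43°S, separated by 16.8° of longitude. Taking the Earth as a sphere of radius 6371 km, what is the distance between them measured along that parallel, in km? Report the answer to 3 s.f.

1370 km

Arc length along a parallel = R cos φ · Δλ (with Δλ in radians).
= 6371 × cos 43° × (16.8° × π/180) = 6371 × 0.7314 × 0.2932 ≈ 1370 km.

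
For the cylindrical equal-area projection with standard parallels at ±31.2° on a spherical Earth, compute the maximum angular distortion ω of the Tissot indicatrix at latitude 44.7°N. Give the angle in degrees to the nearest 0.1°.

For cylindrical equal-area with standard parallel φ₀, h = cos φ / cos φ₀ and k = cos φ₀ / cos φ, so h·k = 1.
At 44.7°: h = 0.8310, k = 1.203; principal scales a = 1.203, b = 0.8310.
sin(ω/2) = (a − b)/(a + b) = 0.3724/2.034 = 0.1831, so ω = 2 arcsin(0.1831) ≈ 21.1°.

21.1°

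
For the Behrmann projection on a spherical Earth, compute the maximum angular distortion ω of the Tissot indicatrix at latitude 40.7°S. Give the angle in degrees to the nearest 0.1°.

The Behrmann projection is cylindrical equal-area with φ₀ = 30°. For cylindrical equal-area with standard parallel φ₀, h = cos φ / cos φ₀ and k = cos φ₀ / cos φ, so h·k = 1.
At 40.7°: h = 0.8754, k = 1.142; principal scales a = 1.142, b = 0.8754.
sin(ω/2) = (a − b)/(a + b) = 0.2669/2.018 = 0.1323, so ω = 2 arcsin(0.1323) ≈ 15.2°.

15.2°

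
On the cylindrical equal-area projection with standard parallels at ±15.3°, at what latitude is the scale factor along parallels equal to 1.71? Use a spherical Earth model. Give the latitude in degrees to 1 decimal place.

Cylindrical equal-area (φ₀ = 15.3°): h = cos φ / cos 15.3° along meridians, k = cos 15.3° / cos φ along parallels; h·k = 1.
k = cos φ₀ / cos φ = 1.71  ⇒  cos φ = cos 15.3° / 1.71 = 0.5641.
φ = arccos(0.5641) ≈ 55.7°.

55.7°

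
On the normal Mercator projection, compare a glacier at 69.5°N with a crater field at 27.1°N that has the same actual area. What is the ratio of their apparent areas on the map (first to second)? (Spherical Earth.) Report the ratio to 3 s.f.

6.46

Mercator areal scale is sec²φ.
At 69.5°: sec²(69.5°) = 1/0.3502² = 8.154.
At 27.1°: sec²(27.1°) = 1/0.8902² = 1.262.
Ratio = 8.154/1.262 = cos²(27.1°)/cos²(69.5°) ≈ 6.46.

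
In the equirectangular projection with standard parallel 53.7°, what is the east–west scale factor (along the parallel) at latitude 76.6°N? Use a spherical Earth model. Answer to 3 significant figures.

2.55

With standard parallel φ₀ = 53.7°, the equirectangular projection gives x = Rλ cos φ₀, y = Rφ, so h = 1 and k = cos 53.7° / cos φ.
k = cos 53.7° / cos 76.6° = 0.5920/0.2317 = 2.555.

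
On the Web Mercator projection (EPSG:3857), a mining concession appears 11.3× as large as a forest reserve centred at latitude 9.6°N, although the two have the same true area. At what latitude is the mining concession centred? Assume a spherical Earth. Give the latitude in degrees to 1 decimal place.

On Mercator, (apparent₁)/(apparent₂) = sec²φ₁ / sec²φ₂ when true areas are equal.
cos²φ₂ / cos²φ₁ = 11.3  ⇒  cos φ₁ = cos 9.6° / √11.3 = 0.9860/3.362 = 0.2933.
φ₁ = arccos(0.2933) ≈ 72.9°.

72.9°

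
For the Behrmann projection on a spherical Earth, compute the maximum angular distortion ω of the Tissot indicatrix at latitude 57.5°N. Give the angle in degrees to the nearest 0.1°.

The Behrmann projection is cylindrical equal-area with φ₀ = 30°. Cylindrical equal-area (φ₀ = 30°): h = cos φ / cos 30° along meridians, k = cos 30° / cos φ along parallels; h·k = 1.
At 57.5°: h = 0.6204, k = 1.612; principal scales a = 1.612, b = 0.6204.
sin(ω/2) = (a − b)/(a + b) = 0.9914/2.232 = 0.4441, so ω = 2 arcsin(0.4441) ≈ 52.7°.

52.7°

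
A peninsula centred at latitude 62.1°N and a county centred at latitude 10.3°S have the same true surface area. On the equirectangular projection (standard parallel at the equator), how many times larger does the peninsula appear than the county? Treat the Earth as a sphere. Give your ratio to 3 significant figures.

Plate carrée maps x = Rλ, y = Rφ. The meridian scale is h = 1 and the parallel scale is k = 1/cos φ = sec φ.
Areal scale at 62.1°: h·k = 1.000 × 2.137 = 2.137.
Areal scale at 10.3°: h·k = 1.000 × 1.016 = 1.016.
Ratio = 2.137/1.016 ≈ 2.10.

2.10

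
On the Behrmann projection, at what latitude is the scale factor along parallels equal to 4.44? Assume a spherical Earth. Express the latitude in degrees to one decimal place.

78.8°

Behrmann is a cylindrical equal-area projection with standard parallels at ±30°. For cylindrical equal-area with standard parallel φ₀, h = cos φ / cos φ₀ and k = cos φ₀ / cos φ, so h·k = 1.
k = cos φ₀ / cos φ = 4.44  ⇒  cos φ = cos 30° / 4.44 = 0.1951.
φ = arccos(0.1951) ≈ 78.8°.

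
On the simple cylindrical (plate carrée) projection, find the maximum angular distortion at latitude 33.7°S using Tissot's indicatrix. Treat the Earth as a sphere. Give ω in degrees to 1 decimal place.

10.5°

Plate carrée maps x = Rλ, y = Rφ. The meridian scale is h = 1 and the parallel scale is k = 1/cos φ = sec φ.
At 33.7°: h = 1.000, k = 1.202; principal scales a = 1.202, b = 1.000.
sin(ω/2) = (a − b)/(a + b) = 0.2020/2.202 = 0.09173, so ω = 2 arcsin(0.09173) ≈ 10.5°.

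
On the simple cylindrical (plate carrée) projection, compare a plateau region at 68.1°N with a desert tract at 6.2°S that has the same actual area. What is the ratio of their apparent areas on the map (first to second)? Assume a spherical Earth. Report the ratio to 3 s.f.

Plate carrée maps x = Rλ, y = Rφ. The meridian scale is h = 1 and the parallel scale is k = 1/cos φ = sec φ.
Areal scale at 68.1°: h·k = 1.000 × 2.681 = 2.681.
Areal scale at 6.2°: h·k = 1.000 × 1.006 = 1.006.
Ratio = 2.681/1.006 ≈ 2.67.

2.67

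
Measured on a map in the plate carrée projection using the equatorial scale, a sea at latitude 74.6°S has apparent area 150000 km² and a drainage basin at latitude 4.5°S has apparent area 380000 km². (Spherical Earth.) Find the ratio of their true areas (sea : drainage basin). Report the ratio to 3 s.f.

0.105

On the plate carrée, areal scale = h·k = 1 × sec φ, so true area = apparent × cos φ.
True area of sea: 150000 × cos(74.6°) = 150000 × 0.2656 = 39830 km².
True area of drainage basin: 380000 × cos(4.5°) = 380000 × 0.9969 = 378800 km².
Ratio = 39830 / 378800 ≈ 0.105.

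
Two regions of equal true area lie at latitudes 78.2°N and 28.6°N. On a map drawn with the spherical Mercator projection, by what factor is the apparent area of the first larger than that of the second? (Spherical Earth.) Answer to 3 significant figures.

18.4

Mercator is conformal with k = sec φ, so areal scale = k² = sec²φ.
At 78.2°: sec²(78.2°) = 1/0.2045² = 23.91.
At 28.6°: sec²(28.6°) = 1/0.8780² = 1.297.
Ratio = 23.91/1.297 = cos²(28.6°)/cos²(78.2°) ≈ 18.4.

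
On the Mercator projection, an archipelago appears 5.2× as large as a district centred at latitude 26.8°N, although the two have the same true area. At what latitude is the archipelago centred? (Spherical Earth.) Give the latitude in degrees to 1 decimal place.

Mercator areal scale is sec²φ, so apparent-area ratio = sec²φ₁ / sec²φ₂ = cos²φ₂ / cos²φ₁.
cos²φ₂ / cos²φ₁ = 5.2  ⇒  cos φ₁ = cos 26.8° / √5.2 = 0.8926/2.280 = 0.3914.
φ₁ = arccos(0.3914) ≈ 67.0°.

67.0°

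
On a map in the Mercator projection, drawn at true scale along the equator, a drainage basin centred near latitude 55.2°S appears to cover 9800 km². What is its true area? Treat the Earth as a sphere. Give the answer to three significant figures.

3190 km²

For Mercator, h = k = sec φ (a conformal cylindrical projection has a single point scale, 1/cos φ).
Areal scale = k² = sec²φ = 1/cos²(55.2°) = 1/0.5707² = 3.070.
True area = apparent / (areal scale) = 9800 / 3.070 ≈ 3190 km².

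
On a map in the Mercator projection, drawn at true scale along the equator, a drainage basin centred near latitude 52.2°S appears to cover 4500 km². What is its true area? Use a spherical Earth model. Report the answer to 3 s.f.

Mercator is conformal, so the point scale is isotropic: h = k = sec φ = 1/cos φ.
Areal scale = k² = sec²φ = 1/cos²(52.2°) = 1/0.6129² = 2.662.
True area = apparent / (areal scale) = 4500 / 2.662 ≈ 1690 km².

1690 km²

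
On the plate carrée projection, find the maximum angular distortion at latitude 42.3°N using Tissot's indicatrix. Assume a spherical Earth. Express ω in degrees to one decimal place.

In the plate carrée (x = Rλ, y = Rφ), meridians are true-scale (h = 1) and parallels are stretched by k = sec φ.
At 42.3°: h = 1.000, k = 1.352; principal scales a = 1.352, b = 1.000.
sin(ω/2) = (a − b)/(a + b) = 0.3520/2.352 = 0.1497, so ω = 2 arcsin(0.1497) ≈ 17.2°.

17.2°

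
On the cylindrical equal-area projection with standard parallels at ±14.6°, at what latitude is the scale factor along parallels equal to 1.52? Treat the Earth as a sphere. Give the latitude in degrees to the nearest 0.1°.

For cylindrical equal-area with standard parallel φ₀, h = cos φ / cos φ₀ and k = cos φ₀ / cos φ, so h·k = 1.
k = cos φ₀ / cos φ = 1.52  ⇒  cos φ = cos 14.6° / 1.52 = 0.6367.
φ = arccos(0.6367) ≈ 50.5°.

50.5°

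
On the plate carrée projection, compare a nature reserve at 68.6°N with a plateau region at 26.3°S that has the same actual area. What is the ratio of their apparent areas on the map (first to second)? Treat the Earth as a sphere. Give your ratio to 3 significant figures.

2.46

Plate carrée maps x = Rλ, y = Rφ. The meridian scale is h = 1 and the parallel scale is k = 1/cos φ = sec φ.
Areal scale at 68.6°: h·k = 1.000 × 2.741 = 2.741.
Areal scale at 26.3°: h·k = 1.000 × 1.115 = 1.115.
Ratio = 2.741/1.115 ≈ 2.46.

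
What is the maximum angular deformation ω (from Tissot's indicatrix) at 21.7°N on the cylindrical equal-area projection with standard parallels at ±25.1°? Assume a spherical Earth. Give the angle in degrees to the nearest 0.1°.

2.9°

Cylindrical equal-area (φ₀ = 25.1°): h = cos φ / cos 25.1° along meridians, k = cos 25.1° / cos φ along parallels; h·k = 1.
At 21.7°: h = 1.026, k = 0.9746; principal scales a = 1.026, b = 0.9746.
sin(ω/2) = (a − b)/(a + b) = 0.05138/2.001 = 0.02568, so ω = 2 arcsin(0.02568) ≈ 2.9°.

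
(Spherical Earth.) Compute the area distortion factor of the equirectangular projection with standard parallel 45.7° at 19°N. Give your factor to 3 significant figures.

0.739

In the equirectangular projection with standard parallel φ₀ = 45.7° (x = Rλ cos φ₀, y = Rφ), meridians are true-scale (h = 1) and the parallel scale is k = cos φ₀ / cos φ.
Areal scale = h·k = 1 × cos φ₀ / cos φ; at 19°, h = 1.000, k = 0.7387, so h·k = 0.7387.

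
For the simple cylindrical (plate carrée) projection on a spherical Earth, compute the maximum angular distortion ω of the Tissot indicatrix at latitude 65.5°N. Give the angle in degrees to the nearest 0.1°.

For the equirectangular projection with φ₀ = 0 (plate carrée), h = 1 along meridians and k = sec φ along parallels.
At 65.5°: h = 1.000, k = 2.411; principal scales a = 2.411, b = 1.000.
sin(ω/2) = (a − b)/(a + b) = 1.411/3.411 = 0.4137, so ω = 2 arcsin(0.4137) ≈ 48.9°.

48.9°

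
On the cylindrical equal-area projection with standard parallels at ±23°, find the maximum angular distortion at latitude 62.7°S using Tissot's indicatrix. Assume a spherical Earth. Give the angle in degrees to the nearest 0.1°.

A cylindrical equal-area projection with standard parallel φ₀ has meridian scale h = cos φ / cos φ₀ and parallel scale k = cos φ₀ / cos φ (so areas are preserved, h·k = 1).
At 62.7°: h = 0.4983, k = 2.007; principal scales a = 2.007, b = 0.4983.
sin(ω/2) = (a − b)/(a + b) = 1.509/2.505 = 0.6022, so ω = 2 arcsin(0.6022) ≈ 74.1°.

74.1°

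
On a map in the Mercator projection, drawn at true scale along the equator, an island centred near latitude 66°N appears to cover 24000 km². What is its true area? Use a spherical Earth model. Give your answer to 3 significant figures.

For Mercator, h = k = sec φ (a conformal cylindrical projection has a single point scale, 1/cos φ).
Areal scale = k² = sec²φ = 1/cos²(66°) = 1/0.4067² = 6.045.
True area = apparent / (areal scale) = 24000 / 6.045 ≈ 3970 km².

3970 km²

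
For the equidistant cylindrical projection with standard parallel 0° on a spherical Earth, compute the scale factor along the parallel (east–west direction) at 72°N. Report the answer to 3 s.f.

3.24

In the plate carrée (x = Rλ, y = Rφ), meridians are true-scale (h = 1) and parallels are stretched by k = sec φ.
k = 1/cos 72° = 1/0.3090 = 3.236.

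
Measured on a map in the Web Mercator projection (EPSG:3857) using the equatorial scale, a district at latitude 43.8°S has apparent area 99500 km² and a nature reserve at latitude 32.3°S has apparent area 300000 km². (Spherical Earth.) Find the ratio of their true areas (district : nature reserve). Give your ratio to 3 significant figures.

On Mercator the areal scale is sec²φ, so true area = apparent × cos²φ.
True area of district: 99500 × cos²(43.8°) = 99500 × 0.5209 = 51830 km².
True area of nature reserve: 300000 × cos²(32.3°) = 300000 × 0.7145 = 214300 km².
Ratio = 51830 / 214300 ≈ 0.242.

0.242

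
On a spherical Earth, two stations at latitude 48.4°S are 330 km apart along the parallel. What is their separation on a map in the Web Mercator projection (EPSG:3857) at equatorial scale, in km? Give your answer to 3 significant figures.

497 km

For Mercator, h = k = sec φ (a conformal cylindrical projection has a single point scale, 1/cos φ).
Along the parallel, k = sec 48.4° = 1/0.6639 = 1.506.
Map distance = 330 × 1.506 ≈ 497 km.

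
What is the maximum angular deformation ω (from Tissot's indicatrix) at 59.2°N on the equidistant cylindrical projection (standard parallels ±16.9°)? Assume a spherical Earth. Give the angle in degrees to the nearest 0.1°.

35.3°

In the equirectangular projection with standard parallel φ₀ = 16.9° (x = Rλ cos φ₀, y = Rφ), meridians are true-scale (h = 1) and the parallel scale is k = cos φ₀ / cos φ.
At 59.2°: h = 1.000, k = 1.869; principal scales a = 1.869, b = 1.000.
sin(ω/2) = (a − b)/(a + b) = 0.8686/2.869 = 0.3028, so ω = 2 arcsin(0.3028) ≈ 35.3°.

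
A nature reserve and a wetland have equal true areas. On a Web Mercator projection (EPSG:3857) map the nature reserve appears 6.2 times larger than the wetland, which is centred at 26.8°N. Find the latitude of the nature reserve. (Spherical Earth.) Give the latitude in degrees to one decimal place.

On Mercator, (apparent₁)/(apparent₂) = sec²φ₁ / sec²φ₂ when true areas are equal.
cos²φ₂ / cos²φ₁ = 6.2  ⇒  cos φ₁ = cos 26.8° / √6.2 = 0.8926/2.490 = 0.3585.
φ₁ = arccos(0.3585) ≈ 69.0°.

69.0°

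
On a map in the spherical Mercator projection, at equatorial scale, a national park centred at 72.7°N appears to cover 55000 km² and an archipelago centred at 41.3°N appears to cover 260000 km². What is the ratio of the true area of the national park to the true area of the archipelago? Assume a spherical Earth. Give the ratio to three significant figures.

0.0331

Since Mercator area scale is 1/cos²φ, the true area equals the apparent area multiplied by cos²φ.
True area of national park: 55000 × cos²(72.7°) = 55000 × 0.08843 = 4864 km².
True area of archipelago: 260000 × cos²(41.3°) = 260000 × 0.5644 = 146700 km².
Ratio = 4864 / 146700 ≈ 0.0331.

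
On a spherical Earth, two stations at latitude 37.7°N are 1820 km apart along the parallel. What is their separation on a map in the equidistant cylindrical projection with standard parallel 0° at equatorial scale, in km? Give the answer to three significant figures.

2300 km

For the equirectangular projection with φ₀ = 0 (plate carrée), h = 1 along meridians and k = sec φ along parallels.
Along the parallel, k = sec 37.7° = 1/0.7912 = 1.264.
Map distance = 1820 × 1.264 ≈ 2300 km.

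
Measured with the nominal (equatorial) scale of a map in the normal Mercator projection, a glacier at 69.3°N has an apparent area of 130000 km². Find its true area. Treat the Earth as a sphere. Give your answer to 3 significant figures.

Mercator is conformal, so the point scale is isotropic: h = k = sec φ = 1/cos φ.
Areal scale = k² = sec²φ = 1/cos²(69.3°) = 1/0.3535² = 8.004.
True area = apparent / (areal scale) = 130000 / 8.004 ≈ 16200 km².

16200 km²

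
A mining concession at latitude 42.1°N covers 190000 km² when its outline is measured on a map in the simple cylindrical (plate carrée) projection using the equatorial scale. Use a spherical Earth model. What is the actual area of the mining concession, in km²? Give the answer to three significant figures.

Plate carrée maps x = Rλ, y = Rφ. The meridian scale is h = 1 and the parallel scale is k = 1/cos φ = sec φ.
Areal scale = h·k = 1 × sec φ; at 42.1°, h = 1.000, k = 1.348, so h·k = 1.348.
True area = apparent / (areal scale) = 190000 / 1.348 ≈ 141000 km².

141000 km²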